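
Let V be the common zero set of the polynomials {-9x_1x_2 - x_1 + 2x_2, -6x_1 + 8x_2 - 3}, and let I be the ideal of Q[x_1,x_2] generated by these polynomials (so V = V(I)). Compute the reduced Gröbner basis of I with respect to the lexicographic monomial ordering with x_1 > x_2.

G = {x_1 - \tfrac{4}{3}x_2 + \tfrac{1}{2}, x_2^{2} - \tfrac{31}{72}x_2 - \tfrac{1}{24}}

f_1 = -9x_1x_2 - x_1 + 2x_2, LT = x_1x_2.
f_2 = -6x_1 + 8x_2 - 3, LT = x_1.

S(f_1,f_2): lcm = x_1x_2. S = \tfrac{1}{9}x_1 + \tfrac{4}{3}x_2^{2} - \tfrac{13}{18}x_2.
  leading term x_1: subtract (-\tfrac{1}{54})·f_2 from \tfrac{1}{9}x_1 + \tfrac{4}{3}x_2^{2} - \tfrac{13}{18}x_2 → \tfrac{4}{3}x_2^{2} - \tfrac{31}{54}x_2 - \tfrac{1}{18}
  leading term x_2^{2}: no divisor's leading term divides it; move \tfrac{4}{3}x_2^{2} to the remainder.
  leading term x_2: no divisor's leading term divides it; move -\tfrac{31}{54}x_2 to the remainder.
  leading term 1: no divisor's leading term divides it; move -\tfrac{1}{18} to the remainder.
  remainder \tfrac{4}{3}x_2^{2} - \tfrac{31}{54}x_2 - \tfrac{1}{18} ≠ 0; add g_3 = \tfrac{4}{3}x_2^{2} - \tfrac{31}{54}x_2 - \tfrac{1}{18} to the basis.

The other S-polynomials (S(f_1,g_3), S(f_2,g_3)) all reduce to 0 modulo the current basis, so we have a Gröbner basis.
Inter-reduce: drop elements whose leading term is divisible by another's, tail-reduce, and make monic.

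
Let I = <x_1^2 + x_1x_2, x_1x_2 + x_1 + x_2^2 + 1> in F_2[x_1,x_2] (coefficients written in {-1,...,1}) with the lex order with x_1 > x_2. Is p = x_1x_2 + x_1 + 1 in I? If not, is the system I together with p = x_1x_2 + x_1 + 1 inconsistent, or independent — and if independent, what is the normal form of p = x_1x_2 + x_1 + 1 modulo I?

Adjoining x_1x_2 + x_1 + 1 makes the ideal the whole ring: the system is inconsistent.

First compute the reduced Gröbner basis of I by Buchberger's algorithm.
f_1 = x_1^2 + x_1x_2, LT = x_1^2.
f_2 = x_1x_2 + x_1 + x_2^2 + 1, LT = x_1x_2.

S(f_1,f_2): lcm = x_1^2x_2. S = x_1^2 + x_1.
  reduce S modulo (f_1, f_2):
  remainder x_2^2 + 1 ≠ 0; add h_3 = x_2^2 + 1 to the basis.

The other S-polynomials (S(f_1,h_3), S(f_2,h_3)) all reduce to 0 modulo the current basis, so we have a Gröbner basis.
Inter-reduce: drop elements whose leading term is divisible by another's, tail-reduce, and make monic.
Reduced Gröbner basis: {x_1^2 + x_1, x_1x_2 + x_1, x_2^2 + 1}.
Label its elements g_1 = x_1^2 + x_1, g_2 = x_1x_2 + x_1, g_3 = x_2^2 + 1.

Reduce p = x_1x_2 + x_1 + 1 modulo G:
  leading term x_1x_2: subtract (1)·g_2 from x_1x_2 + x_1 + 1 → 1
  leading term 1: no divisor's leading term divides it; move 1 to the remainder.
  normal form = 1.
The normal form is nonzero, so p ∉ I. Since p minus its normal form lies in I, I + (p) = I + (r) where r = 1; decide whether this ideal is the whole ring.
Here r = 1 is a nonzero constant, hence a unit: 1 ∈ I + (p), the Gröbner basis of I + (p) is {1}, and the enlarged system has no common solution — adjoining p is inconsistent.

Ideal membership is decidable via reduction modulo a Gröbner basis.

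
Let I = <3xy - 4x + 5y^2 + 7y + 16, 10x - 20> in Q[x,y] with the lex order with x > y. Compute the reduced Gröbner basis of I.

f_1 = 3xy - 4x + 5y^2 + 7y + 16, LT = xy.
f_2 = 10x - 20, LT = x.

S(f_1,f_2): lcm = xy. S = -4/3x + 5/3y^2 + 13/3y + 16/3.
  leading term x: subtract (-2/15)·f_2 from -4/3x + 5/3y^2 + 13/3y + 16/3 → 5/3y^2 + 13/3y + 8/3
  leading term y^2: no divisor's leading term divides it; move 5/3y^2 to the remainder.
  leading term y: no divisor's leading term divides it; move 13/3y to the remainder.
  leading term 1: no divisor's leading term divides it; move 8/3 to the remainder.
  remainder 5/3y^2 + 13/3y + 8/3 ≠ 0; add g_3 = 5/3y^2 + 13/3y + 8/3 to the basis.

The other S-polynomials (S(f_1,g_3), S(f_2,g_3)) all reduce to 0 modulo the current basis, so we have a Gröbner basis.
Inter-reduce: drop elements whose leading term is divisible by another's, tail-reduce, and make monic.

G = {x - 2, y^2 + 13/5y + 8/5}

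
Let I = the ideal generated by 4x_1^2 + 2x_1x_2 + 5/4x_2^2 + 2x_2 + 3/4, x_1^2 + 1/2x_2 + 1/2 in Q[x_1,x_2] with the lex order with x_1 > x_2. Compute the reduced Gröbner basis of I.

G = {x_1 + 5/8x_2^3 + 4/5x_2^2 + 7/40x_2, x_2^4 + 32/25x_2^3 - 18/25x_2^2 + 1}

The reduced Gröbner basis is the canonical form of the ideal for this ordering.

f_1 = 4x_1^2 + 2x_1x_2 + 5/4x_2^2 + 2x_2 + 3/4, LT = x_1^2.
f_2 = x_1^2 + 1/2x_2 + 1/2, LT = x_1^2.

S(f_1,f_2): lcm = x_1^2. S = 1/2x_1x_2 + 5/16x_2^2 - 5/16.
  leading term x_1x_2: no divisor's leading term divides it; move 1/2x_1x_2 to the remainder.
  leading term x_2^2: no divisor's leading term divides it; move 5/16x_2^2 to the remainder.
  leading term 1: no divisor's leading term divides it; move -5/16 to the remainder.
  remainder 1/2x_1x_2 + 5/16x_2^2 - 5/16 ≠ 0; add g_3 = 1/2x_1x_2 + 5/16x_2^2 - 5/16 to the basis.

S(f_1,g_3): lcm = x_1^2x_2. S = -1/8x_1x_2^2 + 5/8x_1 + 5/16x_2^3 + 1/2x_2^2 + 3/16x_2.
  leading term x_1x_2^2: subtract (-1/4x_2)·g_3 from -1/8x_1x_2^2 + 5/8x_1 + 5/16x_2^3 + 1/2x_2^2 + 3/16x_2 → 5/8x_1 + 25/64x_2^3 + 1/2x_2^2 + 7/64x_2
  leading term x_1: no divisor's leading term divides it; move 5/8x_1 to the remainder.
  leading term x_2^3: no divisor's leading term divides it; move 25/64x_2^3 to the remainder.
  leading term x_2^2: no divisor's leading term divides it; move 1/2x_2^2 to the remainder.
  leading term x_2: no divisor's leading term divides it; move 7/64x_2 to the remainder.
  remainder 5/8x_1 + 25/64x_2^3 + 1/2x_2^2 + 7/64x_2 ≠ 0; add g_4 = 5/8x_1 + 25/64x_2^3 + 1/2x_2^2 + 7/64x_2 to the basis.

S(f_2,g_3): lcm = x_1^2x_2. S = -5/8x_1x_2^2 + 5/8x_1 + 1/2x_2^2 + 1/2x_2.
  leading term x_1x_2^2: subtract (-5/4x_2)·g_3 from -5/8x_1x_2^2 + 5/8x_1 + 1/2x_2^2 + 1/2x_2 → 5/8x_1 + 25/64x_2^3 + 1/2x_2^2 + 7/64x_2
  leading term x_1: subtract (1)·g_4 from 5/8x_1 + 25/64x_2^3 + 1/2x_2^2 + 7/64x_2 → 0
  remainder 0.

S(f_1,g_4): lcm = x_1^2. S = -5/8x_1x_2^3 - 4/5x_1x_2^2 + 13/40x_1x_2 + 5/16x_2^2 + 1/2x_2 + 3/16.
  leading term x_1x_2^3: subtract (-5/4x_2^2)·g_3 from -5/8x_1x_2^3 - 4/5x_1x_2^2 + 13/40x_1x_2 + 5/16x_2^2 + 1/2x_2 + 3/16 → -4/5x_1x_2^2 + 13/40x_1x_2 + 25/64x_2^4 - 5/64x_2^2 + 1/2x_2 + 3/16
  leading term x_1x_2^2: subtract (-8/5x_2)·g_3 from -4/5x_1x_2^2 + 13/40x_1x_2 + 25/64x_2^4 - 5/64x_2^2 + 1/2x_2 + 3/16 → 13/40x_1x_2 + 25/64x_2^4 + 1/2x_2^3 - 5/64x_2^2 + 3/16
  leading term x_1x_2: subtract (13/20)·g_3 from 13/40x_1x_2 + 25/64x_2^4 + 1/2x_2^3 - 5/64x_2^2 + 3/16 → 25/64x_2^4 + 1/2x_2^3 - 9/32x_2^2 + 25/64
  leading term x_2^4: no divisor's leading term divides it; move 25/64x_2^4 to the remainder.
  leading term x_2^3: no divisor's leading term divides it; move 1/2x_2^3 to the remainder.
  leading term x_2^2: no divisor's leading term divides it; move -9/32x_2^2 to the remainder.
  leading term 1: no divisor's leading term divides it; move 25/64 to the remainder.
  remainder 25/64x_2^4 + 1/2x_2^3 - 9/32x_2^2 + 25/64 ≠ 0; add g_5 = 25/64x_2^4 + 1/2x_2^3 - 9/32x_2^2 + 25/64 to the basis.

S(f_2,g_4): lcm = x_1^2. S = -5/8x_1x_2^3 - 4/5x_1x_2^2 - 7/40x_1x_2 + 1/2x_2 + 1/2.
  leading term x_1x_2^3: subtract (-5/4x_2^2)·g_3 from -5/8x_1x_2^3 - 4/5x_1x_2^2 - 7/40x_1x_2 + 1/2x_2 + 1/2 → -4/5x_1x_2^2 - 7/40x_1x_2 + 25/64x_2^4 - 25/64x_2^2 + 1/2x_2 + 1/2
  leading term x_1x_2^2: subtract (-8/5x_2)·g_3 from -4/5x_1x_2^2 - 7/40x_1x_2 + 25/64x_2^4 - 25/64x_2^2 + 1/2x_2 + 1/2 → -7/40x_1x_2 + 25/64x_2^4 + 1/2x_2^3 - 25/64x_2^2 + 1/2
  leading term x_1x_2: subtract (-7/20)·g_3 from -7/40x_1x_2 + 25/64x_2^4 + 1/2x_2^3 - 25/64x_2^2 + 1/2 → 25/64x_2^4 + 1/2x_2^3 - 9/32x_2^2 + 25/64
  leading term x_2^4: subtract (1)·g_5 from 25/64x_2^4 + 1/2x_2^3 - 9/32x_2^2 + 25/64 → 0
  remainder 0.

S(g_3,g_4): lcm = x_1x_2. S = -5/8x_2^4 - 4/5x_2^3 + 9/20x_2^2 - 5/8.
  leading term x_2^4: subtract (-8/5)·g_5 from -5/8x_2^4 - 4/5x_2^3 + 9/20x_2^2 - 5/8 → 0
  remainder 0.

S(f_1,g_5): leading monomials are coprime, so the S-polynomial reduces to 0 (Buchberger's first criterion).
S(f_2,g_5): leading monomials are coprime, so the S-polynomial reduces to 0 (Buchberger's first criterion).
S(g_3,g_5): lcm = x_1x_2^4. S = -32/25x_1x_2^3 + 18/25x_1x_2^2 - x_1 + 5/8x_2^5 - 5/8x_2^3.
  leading term x_1x_2^3: subtract (-64/25x_2^2)·g_3 from -32/25x_1x_2^3 + 18/25x_1x_2^2 - x_1 + 5/8x_2^5 - 5/8x_2^3 → 18/25x_1x_2^2 - x_1 + 5/8x_2^5 + 4/5x_2^4 - 5/8x_2^3 - 4/5x_2^2
  leading term x_1x_2^2: subtract (36/25x_2)·g_3 from 18/25x_1x_2^2 - x_1 + 5/8x_2^5 + 4/5x_2^4 - 5/8x_2^3 - 4/5x_2^2 → -x_1 + 5/8x_2^5 + 4/5x_2^4 - 43/40x_2^3 - 4/5x_2^2 + 9/20x_2
  leading term x_1: subtract (-8/5)·g_4 from -x_1 + 5/8x_2^5 + 4/5x_2^4 - 43/40x_2^3 - 4/5x_2^2 + 9/20x_2 → 5/8x_2^5 + 4/5x_2^4 - 9/20x_2^3 + 5/8x_2
  leading term x_2^5: subtract (8/5x_2)·g_5 from 5/8x_2^5 + 4/5x_2^4 - 9/20x_2^3 + 5/8x_2 → 0
  remainder 0.

S(g_4,g_5): leading monomials are coprime, so the S-polynomial reduces to 0 (Buchberger's first criterion).
Every S-polynomial of the final basis reduces to 0, so we have a Gröbner basis.
Inter-reduce: drop elements whose leading term is divisible by another's, tail-reduce, and make monic.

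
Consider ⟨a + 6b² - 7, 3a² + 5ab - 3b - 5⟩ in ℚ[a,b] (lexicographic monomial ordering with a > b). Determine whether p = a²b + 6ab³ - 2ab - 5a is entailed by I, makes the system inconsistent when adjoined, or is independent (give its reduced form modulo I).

First compute the reduced Gröbner basis of I by Buchberger's algorithm.
f_1 = a + 6b² - 7, LT = a.
f_2 = 3a² + 5ab - 3b - 5, LT = a².

S(f_1,f_2): lcm = a². S = 6ab² - 5/3ab - 7a + b + 5/3.
  leading term ab²: subtract (6b²)·f_1 from 6ab² - 5/3ab - 7a + b + 5/3 → -5/3ab - 7a - 36b⁴ + 42b² + b + 5/3
  leading term ab: subtract (-5/3b)·f_1 from -5/3ab - 7a - 36b⁴ + 42b² + b + 5/3 → -7a - 36b⁴ + 10b³ + 42b² - 32/3b + 5/3
  leading term a: subtract (-7)·f_1 from -7a - 36b⁴ + 10b³ + 42b² - 32/3b + 5/3 → -36b⁴ + 10b³ + 84b² - 32/3b - 142/3
  leading term b⁴: no divisor's leading term divides it; move -36b⁴ to the remainder.
  leading term b³: no divisor's leading term divides it; move 10b³ to the remainder.
  leading term b²: no divisor's leading term divides it; move 84b² to the remainder.
  leading term b: no divisor's leading term divides it; move -32/3b to the remainder.
  leading term 1: no divisor's leading term divides it; move -142/3 to the remainder.
  remainder -36b⁴ + 10b³ + 84b² - 32/3b - 142/3 ≠ 0; add h_3 = -36b⁴ + 10b³ + 84b² - 32/3b - 142/3 to the basis.

The other S-polynomials (S(f_1,h_3), S(f_2,h_3)) all reduce to 0 modulo the current basis, so we have a Gröbner basis.
Inter-reduce: drop elements whose leading term is divisible by another's, tail-reduce, and make monic.
Reduced Gröbner basis: {a + 6b² - 7, b⁴ - 5/18b³ - 7/3b² + 8/27b + 71/54}.
Label its elements g_1 = a + 6b² - 7, g_2 = b⁴ - 5/18b³ - 7/3b² + 8/27b + 71/54.

Reduce p = a²b + 6ab³ - 2ab - 5a modulo G:
  leading term a²b: subtract (ab)·g_1 from a²b + 6ab³ - 2ab - 5a → 5ab - 5a
  leading term ab: subtract (5b)·g_1 from 5ab - 5a → -5a - 30b³ + 35b
  leading term a: subtract (-5)·g_1 from -5a - 30b³ + 35b → -30b³ + 30b² + 35b - 35
  leading term b³: no divisor's leading term divides it; move -30b³ to the remainder.
  leading term b²: no divisor's leading term divides it; move 30b² to the remainder.
  leading term b: no divisor's leading term divides it; move 35b to the remainder.
  leading term 1: no divisor's leading term divides it; move -35 to the remainder.
  normal form = -30b³ + 30b² + 35b - 35.
The normal form is nonzero, so p ∉ I. Since p minus its normal form lies in I, I + (p) = I + (r) where r = -30b³ + 30b² + 35b - 35; decide whether this ideal is the whole ring.
Run Buchberger on G together with r (pairs among the g_i already reduce to 0 since G is a Gröbner basis):
g_1 = a + 6b² - 7, LT = a.
g_2 = b⁴ - 5/18b³ - 7/3b² + 8/27b + 71/54, LT = b⁴.
r = -30b³ + 30b² + 35b - 35, LT = b³.

S(g_2,r): lcm = b⁴. S = 13/18b³ - 7/6b² - 47/54b + 71/54.
  leading term b³: subtract (-13/540)·r from 13/18b³ - 7/6b² - 47/54b + 71/54 → -4/9b² - 1/36b + 17/36
  leading term b²: no divisor's leading term divides it; move -4/9b² to the remainder.
  leading term b: no divisor's leading term divides it; move -1/36b to the remainder.
  leading term 1: no divisor's leading term divides it; move 17/36 to the remainder.
  remainder -4/9b² - 1/36b + 17/36 ≠ 0; add m_4 = -4/9b² - 1/36b + 17/36 to the basis.

S(r,m_4): lcm = b³. S = -17/16b² - 5/48b + 7/6.
  leading term b²: subtract (153/64)·m_4 from -17/16b² - 5/48b + 7/6 → -29/768b + 29/768
  leading term b: no divisor's leading term divides it; move -29/768b to the remainder.
  leading term 1: no divisor's leading term divides it; move 29/768 to the remainder.
  remainder -29/768b + 29/768 ≠ 0; add m_5 = -29/768b + 29/768 to the basis.

The other S-polynomials (S(g_1,g_2), S(g_1,r), S(g_1,m_4), S(g_2,m_4), S(g_1,m_5), S(g_2,m_5), S(r,m_5), S(m_4,m_5)) all reduce to 0 modulo the current basis, so we have a Gröbner basis.
Inter-reduce: drop elements whose leading term is divisible by another's, tail-reduce, and make monic.
Reduced Gröbner basis: {a - 1, b - 1}.
The reduced Gröbner basis of I + (p) is {a - 1, b - 1} ≠ {1}, a proper ideal, so the enlarged system stays consistent: p is independent of I, with normal form -30b³ + 30b² + 35b - 35.

a²b + 6ab³ - 2ab - 5a is independent of I; its normal form modulo I is -30b³ + 30b² + 35b - 35.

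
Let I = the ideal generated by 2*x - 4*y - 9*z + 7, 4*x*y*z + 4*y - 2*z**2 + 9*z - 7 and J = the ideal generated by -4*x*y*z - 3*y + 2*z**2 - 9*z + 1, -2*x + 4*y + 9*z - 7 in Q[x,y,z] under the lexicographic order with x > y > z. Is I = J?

For a fixed monomial order, each ideal has a unique reduced Gröbner basis; comparing bases decides equality.
Buchberger on the first generating set:
f_1 = 2*x - 4*y - 9*z + 7, LT = x.
f_2 = 4*x*y*z + 4*y - 2*z**2 + 9*z - 7, LT = x*y*z.

S(f_1,f_2): lcm = x*y*z. S = -2*y**2*z - 9/2*y*z**2 + 7/2*y*z - y + 1/2*z**2 - 9/4*z + 7/4.
  leading term y**2*z: no divisor's leading term divides it; move -2*y**2*z to the remainder.
  leading term y*z**2: no divisor's leading term divides it; move -9/2*y*z**2 to the remainder.
  leading term y*z: no divisor's leading term divides it; move 7/2*y*z to the remainder.
  leading term y: no divisor's leading term divides it; move -y to the remainder.
  leading term z**2: no divisor's leading term divides it; move 1/2*z**2 to the remainder.
  leading term z: no divisor's leading term divides it; move -9/4*z to the remainder.
  leading term 1: no divisor's leading term divides it; move 7/4 to the remainder.
  remainder -2*y**2*z - 9/2*y*z**2 + 7/2*y*z - y + 1/2*z**2 - 9/4*z + 7/4 ≠ 0; add g_3 = -2*y**2*z - 9/2*y*z**2 + 7/2*y*z - y + 1/2*z**2 - 9/4*z + 7/4 to the basis.

The other S-polynomials (S(f_1,g_3), S(f_2,g_3)) all reduce to 0 modulo the current basis, so we have a Gröbner basis.
Inter-reduce: drop elements whose leading term is divisible by another's, tail-reduce, and make monic.
Reduced Gröbner basis: {x - 2*y - 9/2*z + 7/2, y**2*z + 9/4*y*z**2 - 7/4*y*z + 1/2*y - 1/4*z**2 + 9/8*z - 7/8}.

Buchberger on the second generating set:
h_1 = -4*x*y*z - 3*y + 2*z**2 - 9*z + 1, LT = x*y*z.
h_2 = -2*x + 4*y + 9*z - 7, LT = x.

S(h_1,h_2): lcm = x*y*z. S = 2*y**2*z + 9/2*y*z**2 - 7/2*y*z + 3/4*y - 1/2*z**2 + 9/4*z - 1/4.
  leading term y**2*z: no divisor's leading term divides it; move 2*y**2*z to the remainder.
  leading term y*z**2: no divisor's leading term divides it; move 9/2*y*z**2 to the remainder.
  leading term y*z: no divisor's leading term divides it; move -7/2*y*z to the remainder.
  leading term y: no divisor's leading term divides it; move 3/4*y to the remainder.
  leading term z**2: no divisor's leading term divides it; move -1/2*z**2 to the remainder.
  leading term z: no divisor's leading term divides it; move 9/4*z to the remainder.
  leading term 1: no divisor's leading term divides it; move -1/4 to the remainder.
  remainder 2*y**2*z + 9/2*y*z**2 - 7/2*y*z + 3/4*y - 1/2*z**2 + 9/4*z - 1/4 ≠ 0; add k_3 = 2*y**2*z + 9/2*y*z**2 - 7/2*y*z + 3/4*y - 1/2*z**2 + 9/4*z - 1/4 to the basis.

The other S-polynomials (S(h_1,k_3), S(h_2,k_3)) all reduce to 0 modulo the current basis, so we have a Gröbner basis.
Inter-reduce: drop elements whose leading term is divisible by another's, tail-reduce, and make monic.
Reduced Gröbner basis: {x - 2*y - 9/2*z + 7/2, y**2*z + 9/4*y*z**2 - 7/4*y*z + 3/8*y - 1/4*z**2 + 9/8*z - 1/8}.

These differ, so the ideals are not equal.

No, the ideals differ.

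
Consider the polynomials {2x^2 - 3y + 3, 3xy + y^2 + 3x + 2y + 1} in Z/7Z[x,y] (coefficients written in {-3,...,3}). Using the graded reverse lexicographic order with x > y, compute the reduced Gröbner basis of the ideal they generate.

G = {y^3 + 3y - 3, x^2 + 2y - 2, xy - 2y^2 + x + 3y - 2}

Buchberger's algorithm terminates because the ascending chain of leading-term ideals stabilizes.

f_1 = 2x^2 - 3y + 3, LT = x^2.
f_2 = 3xy + y^2 + 3x + 2y + 1, LT = xy.

S(f_1,f_2): lcm = x^2y. S = 2xy^2 - x^2 - 3xy + 2y^2 + 2x - 2y.
  leading term xy^2: subtract (3y)·f_2 from 2xy^2 - x^2 - 3xy + 2y^2 + 2x - 2y → -3y^3 - x^2 + 2xy + 3y^2 + 2x + 2y
  leading term y^3: no divisor's leading term divides it; move -3y^3 to the remainder.
  leading term x^2: subtract (3)·f_1 from -x^2 + 2xy + 3y^2 + 2x + 2y → 2xy + 3y^2 + 2x - 3y - 2
  leading term xy: subtract (3)·f_2 from 2xy + 3y^2 + 2x - 3y - 2 → -2y + 2
  leading term y: no divisor's leading term divides it; move -2y to the remainder.
  leading term 1: no divisor's leading term divides it; move 2 to the remainder.
  remainder -3y^3 - 2y + 2 ≠ 0; add g_3 = -3y^3 - 2y + 2 to the basis.

The other S-polynomials (S(f_1,g_3), S(f_2,g_3)) all reduce to 0 modulo the current basis, so we have a Gröbner basis.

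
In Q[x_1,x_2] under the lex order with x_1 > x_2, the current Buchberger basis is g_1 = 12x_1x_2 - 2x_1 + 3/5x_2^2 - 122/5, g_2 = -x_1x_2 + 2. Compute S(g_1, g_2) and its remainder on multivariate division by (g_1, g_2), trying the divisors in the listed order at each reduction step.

lcm(LM(g_1), LM(g_2)) = x_1x_2.
S = (lcm/LT(g_1))·g_1 − (lcm/LT(g_2))·g_2 = -1/6x_1 + 1/20x_2^2 - 1/30.
Reduce S modulo (g_1, g_2) in that order:
  leading term x_1: no divisor's leading term divides it; move -1/6x_1 to the remainder.
  leading term x_2^2: no divisor's leading term divides it; move 1/20x_2^2 to the remainder.
  leading term 1: no divisor's leading term divides it; move -1/30 to the remainder.
The remainder -1/6x_1 + 1/20x_2^2 - 1/30 is nonzero, so it would be added as the next basis element.

S(g_1, g_2) = -1/6x_1 + 1/20x_2^2 - 1/30; remainder on division = -1/6x_1 + 1/20x_2^2 - 1/30.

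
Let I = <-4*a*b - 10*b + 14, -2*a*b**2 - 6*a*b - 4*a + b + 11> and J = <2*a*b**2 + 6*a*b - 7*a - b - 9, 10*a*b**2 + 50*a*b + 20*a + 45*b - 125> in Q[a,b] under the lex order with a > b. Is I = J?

For a fixed monomial order, each ideal has a unique reduced Gröbner basis; comparing bases decides equality.
Buchberger on the first generating set:
f_1 = -4*a*b - 10*b + 14, LT = a*b.
f_2 = -2*a*b**2 - 6*a*b - 4*a + b + 11, LT = a*b**2.

S(f_1,f_2): lcm = a*b**2. S = -3*a*b - 2*a + 5/2*b**2 - 3*b + 11/2.
  reduce S modulo (f_1, f_2):
  remainder -2*a + 5/2*b**2 + 9/2*b - 5 ≠ 0; add g_3 = -2*a + 5/2*b**2 + 9/2*b - 5 to the basis.

S(f_1,g_3): lcm = a*b. S = 5/4*b**3 + 9/4*b**2 - 7/2.
  reduce S modulo (f_1, f_2, g_3):
  remainder 5/4*b**3 + 9/4*b**2 - 7/2 ≠ 0; add g_4 = 5/4*b**3 + 9/4*b**2 - 7/2 to the basis.

The other S-polynomials (S(f_2,g_3), S(f_1,g_4), S(f_2,g_4), S(g_3,g_4)) all reduce to 0 modulo the current basis, so we have a Gröbner basis.
Inter-reduce: drop elements whose leading term is divisible by another's, tail-reduce, and make monic.
Reduced Gröbner basis: {a - 5/4*b**2 - 9/4*b + 5/2, b**3 + 9/5*b**2 - 14/5}.

Buchberger on the second generating set:
h_1 = 2*a*b**2 + 6*a*b - 7*a - b - 9, LT = a*b**2.
h_2 = 10*a*b**2 + 50*a*b + 20*a + 45*b - 125, LT = a*b**2.

S(h_1,h_2): lcm = a*b**2. S = -2*a*b - 11/2*a - 5*b + 8.
  reduce S modulo (h_1, h_2):
  remainder -2*a*b - 11/2*a - 5*b + 8 ≠ 0; add k_3 = -2*a*b - 11/2*a - 5*b + 8 to the basis.

S(h_1,k_3): lcm = a*b**2. S = 1/4*a*b - 7/2*a - 5/2*b**2 + 7/2*b - 9/2.
  reduce S modulo (h_1, h_2, k_3):
  remainder -67/16*a - 5/2*b**2 + 23/8*b - 7/2 ≠ 0; add k_4 = -67/16*a - 5/2*b**2 + 23/8*b - 7/2 to the basis.

S(h_1,k_4): lcm = a*b**2. S = 3*a*b - 7/2*a - 40/67*b**4 + 46/67*b**3 - 56/67*b**2 - 1/2*b - 9/2.
  reduce S modulo (h_1, h_2, k_3, k_4):
  remainder -40/67*b**4 + 46/67*b**3 + 414/67*b**2 - 2153/134*b + 2321/134 ≠ 0; add k_5 = -40/67*b**4 + 46/67*b**3 + 414/67*b**2 - 2153/134*b + 2321/134 to the basis.

S(k_3,k_4): lcm = a*b. S = 11/4*a - 40/67*b**3 + 46/67*b**2 + 223/134*b - 4.
  reduce S modulo (h_1, h_2, k_3, k_4, k_5):
  remainder -40/67*b**3 - 64/67*b**2 + 238/67*b - 422/67 ≠ 0; add k_6 = -40/67*b**3 - 64/67*b**2 + 238/67*b - 422/67 to the basis.

The other S-polynomials (S(h_2,k_3), S(h_2,k_4), S(h_1,k_5), S(h_2,k_5), S(k_3,k_5), S(k_4,k_5), S(h_1,k_6), S(h_2,k_6), S(k_3,k_6), S(k_4,k_6), S(k_5,k_6)) all reduce to 0 modulo the current basis, so we have a Gröbner basis.
Inter-reduce: drop elements whose leading term is divisible by another's, tail-reduce, and make monic.
Reduced Gröbner basis: {a + 40/67*b**2 - 46/67*b + 56/67, b**3 + 8/5*b**2 - 119/20*b + 211/20}.

The bases are distinct; the ideals are different.
The choice of monomial ordering does not affect the verdict — as long as both bases are computed under the same ordering, their equality decides ideal equality.

No, the ideals differ.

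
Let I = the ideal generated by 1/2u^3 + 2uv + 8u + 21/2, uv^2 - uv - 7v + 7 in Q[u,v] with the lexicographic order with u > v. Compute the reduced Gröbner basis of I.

f_1 = 1/2u^3 + 2uv + 8u + 21/2, LT = u^3.
f_2 = uv^2 - uv - 7v + 7, LT = uv^2.

S(f_1,f_2): lcm = u^3v^2. S = u^3v + 7u^2v - 7u^2 + 4uv^3 + 16uv^2 + 21v^2.
  leading term u^3v: subtract (2v)·f_1 from u^3v + 7u^2v - 7u^2 + 4uv^3 + 16uv^2 + 21v^2 → 7u^2v - 7u^2 + 4uv^3 + 12uv^2 - 16uv + 21v^2 - 21v
  leading term u^2v: no divisor's leading term divides it; move 7u^2v to the remainder.
  leading term u^2: no divisor's leading term divides it; move -7u^2 to the remainder.
  leading term uv^3: subtract (4v)·f_2 from 4uv^3 + 12uv^2 - 16uv + 21v^2 - 21v → 16uv^2 - 16uv + 49v^2 - 49v
  leading term uv^2: subtract (16)·f_2 from 16uv^2 - 16uv + 49v^2 - 49v → 49v^2 + 63v - 112
  leading term v^2: no divisor's leading term divides it; move 49v^2 to the remainder.
  leading term v: no divisor's leading term divides it; move 63v to the remainder.
  leading term 1: no divisor's leading term divides it; move -112 to the remainder.
  remainder 7u^2v - 7u^2 + 49v^2 + 63v - 112 ≠ 0; add g_3 = 7u^2v - 7u^2 + 49v^2 + 63v - 112 to the basis.

S(f_2,g_3): lcm = u^2v^2. S = -7uv + 7u - 7v^3 - 9v^2 + 16v.
  leading term uv: no divisor's leading term divides it; move -7uv to the remainder.
  leading term u: no divisor's leading term divides it; move 7u to the remainder.
  leading term v^3: no divisor's leading term divides it; move -7v^3 to the remainder.
  leading term v^2: no divisor's leading term divides it; move -9v^2 to the remainder.
  leading term v: no divisor's leading term divides it; move 16v to the remainder.
  remainder -7uv + 7u - 7v^3 - 9v^2 + 16v ≠ 0; add g_4 = -7uv + 7u - 7v^3 - 9v^2 + 16v to the basis.

S(f_2,g_4): lcm = uv^2. S = -v^4 - 9/7v^3 + 16/7v^2 - 7v + 7.
  leading term v^4: no divisor's leading term divides it; move -v^4 to the remainder.
  leading term v^3: no divisor's leading term divides it; move -9/7v^3 to the remainder.
  leading term v^2: no divisor's leading term divides it; move 16/7v^2 to the remainder.
  leading term v: no divisor's leading term divides it; move -7v to the remainder.
  leading term 1: no divisor's leading term divides it; move 7 to the remainder.
  remainder -v^4 - 9/7v^3 + 16/7v^2 - 7v + 7 ≠ 0; add g_5 = -v^4 - 9/7v^3 + 16/7v^2 - 7v + 7 to the basis.

The other S-polynomials (S(f_1,g_3), S(f_1,g_4), S(g_3,g_4), S(f_1,g_5), S(f_2,g_5), S(g_3,g_5), S(g_4,g_5)) all reduce to 0 modulo the current basis, so we have a Gröbner basis.
Inter-reduce: drop elements whose leading term is divisible by another's, tail-reduce, and make monic.

G = {u^3 + 20u - 4v^3 - 36/7v^2 + 64/7v + 21, uv - u + v^3 + 9/7v^2 - 16/7v, v^4 + 9/7v^3 - 16/7v^2 + 7v - 7}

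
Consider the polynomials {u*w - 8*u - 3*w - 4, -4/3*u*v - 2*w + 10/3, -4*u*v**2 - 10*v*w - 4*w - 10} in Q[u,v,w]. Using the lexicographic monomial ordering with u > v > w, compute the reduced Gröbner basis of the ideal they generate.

f_1 = u*w - 8*u - 3*w - 4, LT = u*w.
f_2 = -4/3*u*v - 2*w + 10/3, LT = u*v.
f_3 = -4*u*v**2 - 10*v*w - 4*w - 10, LT = u*v**2.

S(f_1,f_2): lcm = u*v*w. S = -8*u*v - 3*v*w - 4*v - 3/2*w**2 + 5/2*w.
  leading term u*v: subtract (6)·f_2 from -8*u*v - 3*v*w - 4*v - 3/2*w**2 + 5/2*w → -3*v*w - 4*v - 3/2*w**2 + 29/2*w - 20
  leading term v*w: no divisor's leading term divides it; move -3*v*w to the remainder.
  leading term v: no divisor's leading term divides it; move -4*v to the remainder.
  leading term w**2: no divisor's leading term divides it; move -3/2*w**2 to the remainder.
  leading term w: no divisor's leading term divides it; move 29/2*w to the remainder.
  leading term 1: no divisor's leading term divides it; move -20 to the remainder.
  remainder -3*v*w - 4*v - 3/2*w**2 + 29/2*w - 20 ≠ 0; add g_4 = -3*v*w - 4*v - 3/2*w**2 + 29/2*w - 20 to the basis.

S(f_1,f_3): lcm = u*v**2*w. S = -8*u*v**2 - 3*v**2*w - 4*v**2 - 5/2*v*w**2 - w**2 - 5/2*w.
  leading term u*v**2: subtract (6*v)·f_2 from -8*u*v**2 - 3*v**2*w - 4*v**2 - 5/2*v*w**2 - w**2 - 5/2*w → -3*v**2*w - 4*v**2 - 5/2*v*w**2 + 12*v*w - 20*v - w**2 - 5/2*w
  leading term v**2*w: subtract (v)·g_4 from -3*v**2*w - 4*v**2 - 5/2*v*w**2 + 12*v*w - 20*v - w**2 - 5/2*w → -v*w**2 - 5/2*v*w - w**2 - 5/2*w
  leading term v*w**2: subtract (1/3*w)·g_4 from -v*w**2 - 5/2*v*w - w**2 - 5/2*w → -7/6*v*w + 1/2*w**3 - 35/6*w**2 + 25/6*w
  leading term v*w: subtract (7/18)·g_4 from -7/6*v*w + 1/2*w**3 - 35/6*w**2 + 25/6*w → 14/9*v + 1/2*w**3 - 21/4*w**2 - 53/36*w + 70/9
  leading term v: no divisor's leading term divides it; move 14/9*v to the remainder.
  leading term w**3: no divisor's leading term divides it; move 1/2*w**3 to the remainder.
  leading term w**2: no divisor's leading term divides it; move -21/4*w**2 to the remainder.
  leading term w: no divisor's leading term divides it; move -53/36*w to the remainder.
  leading term 1: no divisor's leading term divides it; move 70/9 to the remainder.
  remainder 14/9*v + 1/2*w**3 - 21/4*w**2 - 53/36*w + 70/9 ≠ 0; add g_5 = 14/9*v + 1/2*w**3 - 21/4*w**2 - 53/36*w + 70/9 to the basis.

S(f_2,f_3): lcm = u*v**2. S = -v*w - 5/2*v - w - 5/2.
  leading term v*w: subtract (1/3)·g_4 from -v*w - 5/2*v - w - 5/2 → -7/6*v + 1/2*w**2 - 35/6*w + 25/6
  leading term v: subtract (-3/4)·g_5 from -7/6*v + 1/2*w**2 - 35/6*w + 25/6 → 3/8*w**3 - 55/16*w**2 - 111/16*w + 10
  leading term w**3: no divisor's leading term divides it; move 3/8*w**3 to the remainder.
  leading term w**2: no divisor's leading term divides it; move -55/16*w**2 to the remainder.
  leading term w: no divisor's leading term divides it; move -111/16*w to the remainder.
  leading term 1: no divisor's leading term divides it; move 10 to the remainder.
  remainder 3/8*w**3 - 55/16*w**2 - 111/16*w + 10 ≠ 0; add g_6 = 3/8*w**3 - 55/16*w**2 - 111/16*w + 10 to the basis.

S(f_2,g_5): lcm = u*v. S = -9/28*u*w**3 + 27/8*u*w**2 + 53/56*u*w - 5*u + 3/2*w - 5/2.
  leading term u*w**3: subtract (-9/28*w**2)·f_1 from -9/28*u*w**3 + 27/8*u*w**2 + 53/56*u*w - 5*u + 3/2*w - 5/2 → 45/56*u*w**2 + 53/56*u*w - 5*u - 27/28*w**3 - 9/7*w**2 + 3/2*w - 5/2
  leading term u*w**2: subtract (45/56*w)·f_1 from 45/56*u*w**2 + 53/56*u*w - 5*u - 27/28*w**3 - 9/7*w**2 + 3/2*w - 5/2 → 59/8*u*w - 5*u - 27/28*w**3 + 9/8*w**2 + 33/7*w - 5/2
  leading term u*w: subtract (59/8)·f_1 from 59/8*u*w - 5*u - 27/28*w**3 + 9/8*w**2 + 33/7*w - 5/2 → 54*u - 27/28*w**3 + 9/8*w**2 + 1503/56*w + 27
  leading term u: no divisor's leading term divides it; move 54*u to the remainder.
  leading term w**3: subtract (-18/7)·g_6 from -27/28*w**3 + 9/8*w**2 + 1503/56*w + 27 → -54/7*w**2 + 9*w + 369/7
  leading term w**2: no divisor's leading term divides it; move -54/7*w**2 to the remainder.
  leading term w: no divisor's leading term divides it; move 9*w to the remainder.
  leading term 1: no divisor's leading term divides it; move 369/7 to the remainder.
  remainder 54*u - 54/7*w**2 + 9*w + 369/7 ≠ 0; add g_7 = 54*u - 54/7*w**2 + 9*w + 369/7 to the basis.

The other S-polynomials (S(f_1,g_4), S(f_2,g_4), S(f_3,g_4), S(f_1,g_5), S(f_3,g_5), S(g_4,g_5), S(f_1,g_6), S(f_2,g_6), S(f_3,g_6), S(g_4,g_6), S(g_5,g_6), S(f_1,g_7), S(f_2,g_7), S(f_3,g_7), S(g_4,g_7), S(g_5,g_7), S(g_6,g_7)) all reduce to 0 modulo the current basis, so we have a Gröbner basis.
Inter-reduce: drop elements whose leading term is divisible by another's, tail-reduce, and make monic.

G = {u - 1/7*w**2 + 1/6*w + 41/42, v - 3/7*w**2 + 5*w - 25/7, w**3 - 55/6*w**2 - 37/2*w + 80/3}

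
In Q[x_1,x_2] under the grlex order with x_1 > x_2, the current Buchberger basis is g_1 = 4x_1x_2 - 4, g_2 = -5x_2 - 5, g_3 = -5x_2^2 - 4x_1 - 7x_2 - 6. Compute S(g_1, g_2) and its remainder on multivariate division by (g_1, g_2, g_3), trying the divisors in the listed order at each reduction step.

lcm(LM(g_1), LM(g_2)) = x_1x_2.
S = (lcm/LT(g_1))·g_1 − (lcm/LT(g_2))·g_2 = -x_1 - 1.
Reduce S modulo (g_1, g_2, g_3) in that order:
  leading term x_1: no divisor's leading term divides it; move -x_1 to the remainder.
  leading term 1: no divisor's leading term divides it; move -1 to the remainder.
The remainder -x_1 - 1 is nonzero, so it would be added as the next basis element.

S(g_1, g_2) = -x_1 - 1; remainder on division = -x_1 - 1.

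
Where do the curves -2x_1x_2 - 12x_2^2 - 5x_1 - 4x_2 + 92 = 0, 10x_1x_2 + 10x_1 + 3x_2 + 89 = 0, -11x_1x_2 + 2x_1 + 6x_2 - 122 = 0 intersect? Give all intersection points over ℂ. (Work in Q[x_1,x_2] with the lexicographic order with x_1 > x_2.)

Compute a lex Gröbner basis by Buchberger's algorithm.
f_1 = -2x_1x_2 - 5x_1 - 12x_2^2 - 4x_2 + 92, LT = x_1x_2.
f_2 = 10x_1x_2 + 10x_1 + 3x_2 + 89, LT = x_1x_2.
f_3 = -11x_1x_2 + 2x_1 + 6x_2 - 122, LT = x_1x_2.

S(f_1,f_2): lcm = x_1x_2. S = 3/2x_1 + 6x_2^2 + 17/10x_2 - 549/10.
  leading term x_1: no divisor's leading term divides it; move 3/2x_1 to the remainder.
  leading term x_2^2: no divisor's leading term divides it; move 6x_2^2 to the remainder.
  leading term x_2: no divisor's leading term divides it; move 17/10x_2 to the remainder.
  leading term 1: no divisor's leading term divides it; move -549/10 to the remainder.
  remainder 3/2x_1 + 6x_2^2 + 17/10x_2 - 549/10 ≠ 0; add h_4 = 3/2x_1 + 6x_2^2 + 17/10x_2 - 549/10 to the basis.

S(f_1,f_3): lcm = x_1x_2. S = 59/22x_1 + 6x_2^2 + 28/11x_2 - 628/11.
  leading term x_1: subtract (59/33)·h_4 from 59/22x_1 + 6x_2^2 + 28/11x_2 - 628/11 → -52/11x_2^2 - 163/330x_2 + 4517/110
  leading term x_2^2: no divisor's leading term divides it; move -52/11x_2^2 to the remainder.
  leading term x_2: no divisor's leading term divides it; move -163/330x_2 to the remainder.
  leading term 1: no divisor's leading term divides it; move 4517/110 to the remainder.
  remainder -52/11x_2^2 - 163/330x_2 + 4517/110 ≠ 0; add h_5 = -52/11x_2^2 - 163/330x_2 + 4517/110 to the basis.

S(f_2,f_3): lcm = x_1x_2. S = 13/11x_1 + 93/110x_2 - 241/110.
  leading term x_1: subtract (26/33)·h_4 from 13/11x_1 + 93/110x_2 - 241/110 → -52/11x_2^2 - 163/330x_2 + 4517/110
  leading term x_2^2: subtract (1)·h_5 from -52/11x_2^2 - 163/330x_2 + 4517/110 → 0
  remainder 0.

S(f_1,h_4): lcm = x_1x_2. S = 5/2x_1 - 4x_2^3 + 73/15x_2^2 + 193/5x_2 - 46.
  leading term x_1: subtract (5/3)·h_4 from 5/2x_1 - 4x_2^3 + 73/15x_2^2 + 193/5x_2 - 46 → -4x_2^3 - 77/15x_2^2 + 1073/30x_2 + 91/2
  leading term x_2^3: subtract (11/13x_2)·h_5 from -4x_2^3 - 77/15x_2^2 + 1073/30x_2 + 91/2 → -613/130x_2^2 + 199/195x_2 + 91/2
  leading term x_2^2: subtract (6743/6760)·h_5 from -613/130x_2^2 + 199/195x_2 + 91/2 → 102293/67600x_2 + 306879/67600
  leading term x_2: no divisor's leading term divides it; move 102293/67600x_2 to the remainder.
  leading term 1: no divisor's leading term divides it; move 306879/67600 to the remainder.
  remainder 102293/67600x_2 + 306879/67600 ≠ 0; add h_6 = 102293/67600x_2 + 306879/67600 to the basis.

S(f_2,h_4): lcm = x_1x_2. S = x_1 - 4x_2^3 - 17/15x_2^2 + 369/10x_2 + 89/10.
  leading term x_1: subtract (2/3)·h_4 from x_1 - 4x_2^3 - 17/15x_2^2 + 369/10x_2 + 89/10 → -4x_2^3 - 77/15x_2^2 + 1073/30x_2 + 91/2
  leading term x_2^3: subtract (11/13x_2)·h_5 from -4x_2^3 - 77/15x_2^2 + 1073/30x_2 + 91/2 → -613/130x_2^2 + 199/195x_2 + 91/2
  leading term x_2^2: subtract (6743/6760)·h_5 from -613/130x_2^2 + 199/195x_2 + 91/2 → 102293/67600x_2 + 306879/67600
  leading term x_2: subtract (1)·h_6 from 102293/67600x_2 + 306879/67600 → 0
  remainder 0.

S(f_3,h_4): lcm = x_1x_2. S = -2/11x_1 - 4x_2^3 - 17/15x_2^2 + 1983/55x_2 + 122/11.
  leading term x_1: subtract (-4/33)·h_4 from -2/11x_1 - 4x_2^3 - 17/15x_2^2 + 1983/55x_2 + 122/11 → -4x_2^3 - 67/165x_2^2 + 5983/165x_2 + 244/55
  leading term x_2^3: subtract (11/13x_2)·h_5 from -4x_2^3 - 67/165x_2^2 + 5983/165x_2 + 244/55 → 17/1430x_2^2 + 6497/4290x_2 + 244/55
  leading term x_2^2: subtract (-17/6760)·h_5 from 17/1430x_2^2 + 6497/4290x_2 + 244/55 → 102293/67600x_2 + 306879/67600
  leading term x_2: subtract (1)·h_6 from 102293/67600x_2 + 306879/67600 → 0
  remainder 0.

S(f_1,h_5): lcm = x_1x_2^2. S = 3737/1560x_1x_2 + 4517/520x_1 + 6x_2^3 + 2x_2^2 - 46x_2.
  leading term x_1x_2: subtract (-3737/3120)·f_1 from 3737/1560x_1x_2 + 4517/520x_1 + 6x_2^3 + 2x_2^2 - 46x_2 → 8417/3120x_1 + 6x_2^3 - 3217/260x_2^2 - 39617/780x_2 + 85951/780
  leading term x_1: subtract (8417/4680)·h_4 from 8417/3120x_1 + 6x_2^3 - 3217/260x_2^2 - 39617/780x_2 + 85951/780 → 6x_2^3 - 4517/195x_2^2 - 2520109/46800x_2 + 3259331/15600
  leading term x_2^3: subtract (-33/26x_2)·h_5 from 6x_2^3 - 4517/195x_2^2 - 2520109/46800x_2 + 3259331/15600 → -18557/780x_2^2 - 80929/46800x_2 + 3259331/15600
  leading term x_2^2: subtract (204127/40560)·h_5 from -18557/780x_2^2 - 80929/46800x_2 + 3259331/15600 → 102293/135200x_2 + 306879/135200
  leading term x_2: subtract (1/2)·h_6 from 102293/135200x_2 + 306879/135200 → 0
  remainder 0.

S(f_2,h_5): lcm = x_1x_2^2. S = 1397/1560x_1x_2 + 4517/520x_1 + 3/10x_2^2 + 89/10x_2.
  leading term x_1x_2: subtract (-1397/3120)·f_1 from 1397/1560x_1x_2 + 4517/520x_1 + 3/10x_2^2 + 89/10x_2 → 20117/3120x_1 - 1319/260x_2^2 + 1109/156x_2 + 32131/780
  leading term x_1: subtract (20117/4680)·h_4 from 20117/3120x_1 - 1319/260x_2^2 + 1109/156x_2 + 32131/780 → -12037/390x_2^2 - 9289/46800x_2 + 4324031/15600
  leading term x_2^2: subtract (132407/20280)·h_5 from -12037/390x_2^2 - 9289/46800x_2 + 4324031/15600 → 102293/33800x_2 + 306879/33800
  leading term x_2: subtract (2)·h_6 from 102293/33800x_2 + 306879/33800 → 0
  remainder 0.

S(f_3,h_5): lcm = x_1x_2^2. S = -4913/17160x_1x_2 + 4517/520x_1 - 6/11x_2^2 + 122/11x_2.
  leading term x_1x_2: subtract (4913/34320)·f_1 from -4913/17160x_1x_2 + 4517/520x_1 - 6/11x_2^2 + 122/11x_2 → 322687/34320x_1 + 3353/2860x_2^2 + 100073/8580x_2 - 112999/8580
  leading term x_1: subtract (322687/51480)·h_4 from 322687/34320x_1 + 3353/2860x_2^2 + 100073/8580x_2 - 112999/8580 → -78157/2145x_2^2 + 518701/514800x_2 + 56791741/171600
  leading term x_2^2: subtract (78157/10140)·h_5 from -78157/2145x_2^2 + 518701/514800x_2 + 56791741/171600 → 716051/148720x_2 + 2148153/148720
  leading term x_2: subtract (35/11)·h_6 from 716051/148720x_2 + 2148153/148720 → 0
  remainder 0.

S(h_4,h_5): leading monomials are coprime, so the S-polynomial reduces to 0 (Buchberger's first criterion).
S(f_1,h_6): lcm = x_1x_2. S = -1/2x_1 + 6x_2^2 + 2x_2 - 46.
  leading term x_1: subtract (-1/3)·h_4 from -1/2x_1 + 6x_2^2 + 2x_2 - 46 → 8x_2^2 + 77/30x_2 - 643/10
  leading term x_2^2: subtract (-22/13)·h_5 from 8x_2^2 + 77/30x_2 - 643/10 → 45/26x_2 + 135/26
  leading term x_2: subtract (117000/102293)·h_6 from 45/26x_2 + 135/26 → 0
  remainder 0.

S(f_2,h_6): lcm = x_1x_2. S = -2x_1 + 3/10x_2 + 89/10.
  leading term x_1: subtract (-4/3)·h_4 from -2x_1 + 3/10x_2 + 89/10 → 8x_2^2 + 77/30x_2 - 643/10
  leading term x_2^2: subtract (-22/13)·h_5 from 8x_2^2 + 77/30x_2 - 643/10 → 45/26x_2 + 135/26
  leading term x_2: subtract (117000/102293)·h_6 from 45/26x_2 + 135/26 → 0
  remainder 0.

S(f_3,h_6): lcm = x_1x_2. S = -35/11x_1 - 6/11x_2 + 122/11.
  leading term x_1: subtract (-70/33)·h_4 from -35/11x_1 - 6/11x_2 + 122/11 → 140/11x_2^2 + 101/33x_2 - 1159/11
  leading term x_2^2: subtract (-35/13)·h_5 from 140/11x_2^2 + 101/33x_2 - 1159/11 → 45/26x_2 + 135/26
  leading term x_2: subtract (117000/102293)·h_6 from 45/26x_2 + 135/26 → 0
  remainder 0.

S(h_4,h_6): leading monomials are coprime, so the S-polynomial reduces to 0 (Buchberger's first criterion).
S(h_5,h_6): lcm = x_2^2. S = -4517/1560x_2 - 4517/520.
  leading term x_2: subtract (-587210/306879)·h_6 from -4517/1560x_2 - 4517/520 → 0
  remainder 0.

Every S-polynomial of the final basis reduces to 0, so we have a Gröbner basis.
Inter-reduce: drop elements whose leading term is divisible by another's, tail-reduce, and make monic.
Reduced Gröbner basis: {x_1 - 4, x_2 + 3}.

From the last basis element, x_2 + 3 = 0, so x_2 takes values in {-3}. Each choice, substituted upward through the basis, yields the corresponding point(s) of the solution set.
  x_2 = -3: the earlier basis element becomes x_1 - 4 = 0, giving x_1 = 4 — point (4, -3).
Substituting each solution back into the original system confirms all equations vanish.

{(4, -3)}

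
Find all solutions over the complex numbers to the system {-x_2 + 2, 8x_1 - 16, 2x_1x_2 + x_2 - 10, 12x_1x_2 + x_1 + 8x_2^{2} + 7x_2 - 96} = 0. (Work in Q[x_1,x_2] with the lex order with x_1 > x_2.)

{(2, 2)}

Compute a lex Gröbner basis by Buchberger's algorithm.
f_1 = -x_2 + 2, LT = x_2.
f_2 = 8x_1 - 16, LT = x_1.
f_3 = 2x_1x_2 + x_2 - 10, LT = x_1x_2.
f_4 = 12x_1x_2 + x_1 + 8x_2^{2} + 7x_2 - 96, LT = x_1x_2.

The S-polynomials (S(f_1,f_2), S(f_1,f_3), S(f_1,f_4), S(f_2,f_3), S(f_2,f_4), S(f_3,f_4)) all reduce to 0 modulo the current basis, so we have a Gröbner basis.
Inter-reduce: drop elements whose leading term is divisible by another's, tail-reduce, and make monic.
Reduced Gröbner basis: {x_1 - 2, x_2 - 2}.

The lex basis is triangular: the last element involves only x_2. Solving x_2 - 2 = 0 gives x_2 ∈ {2}; substituting each value into the earlier elements determines the remaining variables.
  x_2 = 2: the earlier basis element becomes x_1 - 2 = 0, giving x_1 = 2 — point (2, 2).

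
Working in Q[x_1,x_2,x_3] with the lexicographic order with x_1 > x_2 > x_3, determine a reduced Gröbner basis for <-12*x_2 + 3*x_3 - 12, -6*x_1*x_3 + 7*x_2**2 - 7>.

G = {x_1*x_3 - 7/96*x_3**2 + 7/12*x_3, x_2 - 1/4*x_3 + 1}

f_1 = -12*x_2 + 3*x_3 - 12, LT = x_2.
f_2 = -6*x_1*x_3 + 7*x_2**2 - 7, LT = x_1*x_3.

The S-polynomials (S(f_1,f_2)) all reduce to 0 modulo the current basis, so we have a Gröbner basis.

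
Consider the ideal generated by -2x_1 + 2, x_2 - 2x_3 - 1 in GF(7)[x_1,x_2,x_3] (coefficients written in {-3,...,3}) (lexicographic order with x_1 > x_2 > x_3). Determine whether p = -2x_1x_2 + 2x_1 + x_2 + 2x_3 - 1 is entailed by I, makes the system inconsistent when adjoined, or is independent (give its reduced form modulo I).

-2x_1x_2 + 2x_1 + x_2 + 2x_3 - 1 lies in I (it reduces to 0).

First compute the reduced Gröbner basis of I by Buchberger's algorithm.
f_1 = -2x_1 + 2, LT = x_1.
f_2 = x_2 - 2x_3 - 1, LT = x_2.

The S-polynomials (S(f_1,f_2)) all reduce to 0 modulo the current basis, so we have a Gröbner basis.
Inter-reduce: drop elements whose leading term is divisible by another's, tail-reduce, and make monic.
Reduced Gröbner basis: {x_1 - 1, x_2 - 2x_3 - 1}.
Label its elements g_1 = x_1 - 1, g_2 = x_2 - 2x_3 - 1.

Reduce p = -2x_1x_2 + 2x_1 + x_2 + 2x_3 - 1 modulo G:
  leading term x_1x_2: subtract (-2x_2)·g_1 from -2x_1x_2 + 2x_1 + x_2 + 2x_3 - 1 → 2x_1 - x_2 + 2x_3 - 1
  leading term x_1: subtract (2)·g_1 from 2x_1 - x_2 + 2x_3 - 1 → -x_2 + 2x_3 + 1
  leading term x_2: subtract (-1)·g_2 from -x_2 + 2x_3 + 1 → 0
  normal form = 0.
Since the normal form is 0, p ∈ I.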